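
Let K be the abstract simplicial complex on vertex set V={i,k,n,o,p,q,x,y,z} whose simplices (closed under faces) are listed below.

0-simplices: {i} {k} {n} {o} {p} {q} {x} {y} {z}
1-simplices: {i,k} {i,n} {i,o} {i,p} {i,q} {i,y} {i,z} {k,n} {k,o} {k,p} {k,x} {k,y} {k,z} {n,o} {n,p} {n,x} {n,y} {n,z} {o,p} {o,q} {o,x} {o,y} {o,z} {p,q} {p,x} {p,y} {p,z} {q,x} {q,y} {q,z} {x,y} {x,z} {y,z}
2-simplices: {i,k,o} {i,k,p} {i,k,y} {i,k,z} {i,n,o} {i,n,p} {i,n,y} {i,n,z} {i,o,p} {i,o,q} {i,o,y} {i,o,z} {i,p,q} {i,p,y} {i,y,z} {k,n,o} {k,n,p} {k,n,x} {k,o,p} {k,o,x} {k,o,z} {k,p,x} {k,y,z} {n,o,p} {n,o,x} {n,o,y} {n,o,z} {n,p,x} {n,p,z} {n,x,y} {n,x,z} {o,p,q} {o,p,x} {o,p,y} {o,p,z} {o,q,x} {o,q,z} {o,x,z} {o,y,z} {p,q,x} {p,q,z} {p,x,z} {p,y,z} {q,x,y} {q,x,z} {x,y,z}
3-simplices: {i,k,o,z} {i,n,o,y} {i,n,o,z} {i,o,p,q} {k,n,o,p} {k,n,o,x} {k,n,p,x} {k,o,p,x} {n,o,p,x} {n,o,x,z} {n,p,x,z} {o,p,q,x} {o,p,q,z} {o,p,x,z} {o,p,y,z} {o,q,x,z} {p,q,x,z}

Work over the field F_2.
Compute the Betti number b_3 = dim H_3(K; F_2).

b_3=2

n_0=9 n_1=33 n_2=46 n_3=17  [Z2]
∂1: piv[ik,in,io,ip,iq,iy,iz,kx] rk=8  ker:kn,ko,kp,ky,kz,no,np,nx,ny,nz,op,oq,ox,oy,oz,pq,px,py,pz,qx,qy,qz,xy,xz,yz
∂2: piv[iko,ikp,iky,ikz,ino,inp,iny,inz,iop,ioq,ioy,ioz,ipq,ipy,iyz,kno,knx,kox,kpx,npz,nxy,nxz,oqx,oqz,qxy] rk=25  ker:knp,kop,koz,kyz,nop,nox,noy,noz,npx,opq,opx,opy,opz,oxz,oyz,pqx,pqz,pxz,pyz,qxz,xyz
∂3: piv[ikoz,inoy,inoz,iopq,knop,knox,knpx,kopx,noxz,npxz,opqx,opqz,opxz,opyz,oqxz] rk=15  ker:nopx,pqxz
b_3=(17−15)−0=2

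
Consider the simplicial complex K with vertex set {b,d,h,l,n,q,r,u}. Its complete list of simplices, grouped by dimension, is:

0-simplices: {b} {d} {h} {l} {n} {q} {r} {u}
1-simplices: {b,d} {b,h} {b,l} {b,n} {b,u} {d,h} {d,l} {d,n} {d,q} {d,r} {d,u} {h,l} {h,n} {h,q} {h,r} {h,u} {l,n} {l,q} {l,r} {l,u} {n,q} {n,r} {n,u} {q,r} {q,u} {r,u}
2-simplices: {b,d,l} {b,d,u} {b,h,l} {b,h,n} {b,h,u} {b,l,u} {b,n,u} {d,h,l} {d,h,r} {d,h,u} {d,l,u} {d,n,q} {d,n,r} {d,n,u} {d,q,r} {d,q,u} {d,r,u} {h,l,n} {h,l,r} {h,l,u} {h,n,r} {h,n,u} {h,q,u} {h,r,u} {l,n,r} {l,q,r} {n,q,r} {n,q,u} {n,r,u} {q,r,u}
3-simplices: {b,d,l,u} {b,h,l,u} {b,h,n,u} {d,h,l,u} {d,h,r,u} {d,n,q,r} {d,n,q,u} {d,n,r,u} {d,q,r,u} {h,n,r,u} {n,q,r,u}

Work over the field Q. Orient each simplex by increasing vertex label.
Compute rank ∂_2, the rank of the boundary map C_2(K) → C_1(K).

rank∂_2=19

n_0=8 n_1=26 n_2=30 n_3=11  [Q]
∂1: piv[bd,bh,bl,bn,bu,dq,dr] rk=7  ker:dh,dl,dn,du,hl,hn,hq,hr,hu,ln,lq,lr,lu,nq,nr,nu,qr,qu,ru
∂2: piv[bdl,bdu,bhl,bhn,bhu,blu,bnu,dhl,dhr,dnq,dnr,dnu,dqr,dqu,dru,hln,hlr,hqu,lqr] rk=19  ker:dhu,dlu,hlu,hnr,hnu,hru,lnr,nqr,nqu,nru,qru
∂3: piv[bdlu,bhlu,bhnu,dhlu,dhru,dnqr,dnqu,dnru,dqru,hnru] rk=10  ker:nqru
rk∂_2=19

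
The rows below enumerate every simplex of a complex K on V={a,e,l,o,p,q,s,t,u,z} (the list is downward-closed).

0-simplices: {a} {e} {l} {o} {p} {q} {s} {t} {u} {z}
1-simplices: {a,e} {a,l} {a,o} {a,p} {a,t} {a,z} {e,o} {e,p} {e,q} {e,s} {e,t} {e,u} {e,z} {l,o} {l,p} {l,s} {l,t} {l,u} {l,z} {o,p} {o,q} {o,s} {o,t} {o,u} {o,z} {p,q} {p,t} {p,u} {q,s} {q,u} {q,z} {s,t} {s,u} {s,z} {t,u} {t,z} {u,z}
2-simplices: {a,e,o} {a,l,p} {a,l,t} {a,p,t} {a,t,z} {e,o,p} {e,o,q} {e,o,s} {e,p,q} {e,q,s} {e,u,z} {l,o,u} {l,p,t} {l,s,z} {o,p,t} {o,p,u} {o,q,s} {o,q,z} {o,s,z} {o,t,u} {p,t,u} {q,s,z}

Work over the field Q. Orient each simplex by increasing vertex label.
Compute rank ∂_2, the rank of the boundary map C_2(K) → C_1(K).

n_0=10 n_1=37 n_2=22  [Q]
∂1: piv[ae,al,ao,ap,at,az,eq,es,eu] rk=9  ker:eo,ep,et,ez,lo,lp,ls,lt,lu,lz,op,oq,os,ot,ou,oz,pq,pt,pu,qs,qu,qz,st,su,sz,tu,tz,uz
∂2: piv[aeo,alp,alt,apt,atz,eop,eoq,eos,epq,eqs,euz,lou,lsz,opt,opu,oqz,osz,otu] rk=18  ker:lpt,oqs,ptu,qsz
rk∂_2=18

rank∂_2=18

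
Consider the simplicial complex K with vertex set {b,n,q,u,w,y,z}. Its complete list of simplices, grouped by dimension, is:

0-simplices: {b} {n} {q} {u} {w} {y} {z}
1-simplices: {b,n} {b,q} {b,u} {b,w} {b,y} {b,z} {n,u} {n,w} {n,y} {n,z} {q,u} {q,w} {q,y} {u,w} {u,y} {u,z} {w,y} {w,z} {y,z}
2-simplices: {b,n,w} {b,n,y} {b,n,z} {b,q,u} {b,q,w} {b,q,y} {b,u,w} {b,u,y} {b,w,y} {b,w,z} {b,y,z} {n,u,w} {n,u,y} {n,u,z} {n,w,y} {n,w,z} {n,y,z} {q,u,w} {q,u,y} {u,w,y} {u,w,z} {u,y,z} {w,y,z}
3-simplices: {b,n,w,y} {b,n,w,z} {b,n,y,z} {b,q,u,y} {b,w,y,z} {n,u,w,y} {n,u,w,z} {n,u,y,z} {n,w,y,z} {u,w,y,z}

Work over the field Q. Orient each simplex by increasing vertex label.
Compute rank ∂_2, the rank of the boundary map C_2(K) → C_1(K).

rank∂_2=13

n_0=7 n_1=19 n_2=23 n_3=10  [Q]
∂1: piv[bn,bq,bu,bw,by,bz] rk=6  ker:nu,nw,ny,nz,qu,qw,qy,uw,uy,uz,wy,wz,yz
∂2: piv[bnw,bny,bnz,bqu,bqw,bqy,buw,buy,bwy,bwz,byz,nuw,nuz] rk=13  ker:nuy,nwy,nwz,nyz,quw,quy,uwy,uwz,uyz,wyz
∂3: piv[bnwy,bnwz,bnyz,bquy,bwyz,nuwy,nuwz,nuyz] rk=8  ker:nwyz,uwyz
rk∂_2=13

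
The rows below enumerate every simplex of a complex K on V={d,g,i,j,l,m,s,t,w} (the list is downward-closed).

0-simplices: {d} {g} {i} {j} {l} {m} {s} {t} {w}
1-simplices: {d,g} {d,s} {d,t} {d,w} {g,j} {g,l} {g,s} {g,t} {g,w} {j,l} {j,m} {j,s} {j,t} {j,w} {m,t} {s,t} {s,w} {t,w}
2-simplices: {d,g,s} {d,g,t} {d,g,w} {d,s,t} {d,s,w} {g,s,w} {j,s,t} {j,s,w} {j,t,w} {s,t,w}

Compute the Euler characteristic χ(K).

n_0=9 n_1=18 n_2=10
χ=+9−18+10=1

χ(K)=1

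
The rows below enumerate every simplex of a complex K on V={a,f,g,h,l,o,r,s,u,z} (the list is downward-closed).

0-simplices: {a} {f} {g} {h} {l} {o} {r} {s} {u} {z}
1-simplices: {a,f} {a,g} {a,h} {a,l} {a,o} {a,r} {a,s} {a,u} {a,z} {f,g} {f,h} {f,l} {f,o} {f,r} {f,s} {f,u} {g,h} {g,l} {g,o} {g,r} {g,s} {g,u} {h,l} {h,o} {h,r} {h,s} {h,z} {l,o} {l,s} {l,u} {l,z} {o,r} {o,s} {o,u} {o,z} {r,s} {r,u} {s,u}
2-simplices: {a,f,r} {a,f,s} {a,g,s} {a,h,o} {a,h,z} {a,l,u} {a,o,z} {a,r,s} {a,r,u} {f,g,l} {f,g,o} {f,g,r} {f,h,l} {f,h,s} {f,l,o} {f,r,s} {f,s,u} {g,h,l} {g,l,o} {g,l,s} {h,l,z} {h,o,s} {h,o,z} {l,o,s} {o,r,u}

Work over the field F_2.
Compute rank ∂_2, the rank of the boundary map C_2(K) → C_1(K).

n_0=10 n_1=38 n_2=25  [Z2]
∂1: piv[af,ag,ah,al,ao,ar,as,au,az] rk=9  ker:fg,fh,fl,fo,fr,fs,fu,gh,gl,go,gr,gs,gu,hl,ho,hr,hs,hz,lo,ls,lu,lz,or,os,ou,oz,rs,ru,su
∂2: piv[afr,afs,ags,aho,ahz,alu,aoz,ars,aru,fgl,fgo,fgr,fhl,fhs,flo,fsu,ghl,gls,hlz,hos,los,oru] rk=22  ker:frs,glo,hoz
rk∂_2=22

rank∂_2=22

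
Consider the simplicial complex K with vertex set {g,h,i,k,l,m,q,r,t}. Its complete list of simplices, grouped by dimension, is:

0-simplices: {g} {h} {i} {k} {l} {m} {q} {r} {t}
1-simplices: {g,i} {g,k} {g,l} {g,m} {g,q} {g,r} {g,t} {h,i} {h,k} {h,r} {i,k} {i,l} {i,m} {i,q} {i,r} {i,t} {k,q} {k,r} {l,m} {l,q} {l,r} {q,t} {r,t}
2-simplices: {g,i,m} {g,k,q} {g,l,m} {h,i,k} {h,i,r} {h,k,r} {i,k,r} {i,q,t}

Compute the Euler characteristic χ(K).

χ(K)=-6

n_0=9 n_1=23 n_2=8
χ=+9−23+8=-6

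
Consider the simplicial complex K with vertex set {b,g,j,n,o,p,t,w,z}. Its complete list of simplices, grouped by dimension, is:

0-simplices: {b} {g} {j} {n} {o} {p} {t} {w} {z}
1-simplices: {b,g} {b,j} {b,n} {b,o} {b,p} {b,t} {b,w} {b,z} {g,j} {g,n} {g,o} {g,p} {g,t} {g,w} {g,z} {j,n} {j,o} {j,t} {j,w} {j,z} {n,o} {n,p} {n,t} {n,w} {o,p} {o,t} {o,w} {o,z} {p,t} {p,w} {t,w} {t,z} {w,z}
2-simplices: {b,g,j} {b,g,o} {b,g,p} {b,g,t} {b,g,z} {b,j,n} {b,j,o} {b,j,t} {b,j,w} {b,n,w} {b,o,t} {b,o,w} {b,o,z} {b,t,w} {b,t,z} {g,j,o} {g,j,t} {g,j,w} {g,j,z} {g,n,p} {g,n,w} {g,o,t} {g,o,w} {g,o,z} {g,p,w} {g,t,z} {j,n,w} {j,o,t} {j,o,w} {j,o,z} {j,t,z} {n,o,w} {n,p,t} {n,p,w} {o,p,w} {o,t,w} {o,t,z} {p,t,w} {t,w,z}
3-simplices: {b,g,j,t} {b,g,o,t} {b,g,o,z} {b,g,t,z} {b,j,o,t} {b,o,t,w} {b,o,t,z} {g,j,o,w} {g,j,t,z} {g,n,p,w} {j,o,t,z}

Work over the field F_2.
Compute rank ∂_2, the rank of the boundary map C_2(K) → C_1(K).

n_0=9 n_1=33 n_2=39 n_3=11  [Z2]
∂1: piv[bg,bj,bn,bo,bp,bt,bw,bz] rk=8  ker:gj,gn,go,gp,gt,gw,gz,jn,jo,jt,jw,jz,no,np,nt,nw,op,ot,ow,oz,pt,pw,tw,tz,wz
∂2: piv[bgj,bgo,bgp,bgt,bgz,bjn,bjo,bjt,bjw,bnw,bot,bow,boz,btw,btz,gjw,gjz,gnp,gnw,gpw,now,npt,opw,ptw,twz] rk=25  ker:gjo,gjt,got,gow,goz,gtz,jnw,jot,jow,joz,jtz,npw,otw,otz
∂3: piv[bgjt,bgot,bgoz,bgtz,bjot,botw,botz,gjow,gjtz,gnpw,jotz] rk=11
rk∂_2=25

rank∂_2=25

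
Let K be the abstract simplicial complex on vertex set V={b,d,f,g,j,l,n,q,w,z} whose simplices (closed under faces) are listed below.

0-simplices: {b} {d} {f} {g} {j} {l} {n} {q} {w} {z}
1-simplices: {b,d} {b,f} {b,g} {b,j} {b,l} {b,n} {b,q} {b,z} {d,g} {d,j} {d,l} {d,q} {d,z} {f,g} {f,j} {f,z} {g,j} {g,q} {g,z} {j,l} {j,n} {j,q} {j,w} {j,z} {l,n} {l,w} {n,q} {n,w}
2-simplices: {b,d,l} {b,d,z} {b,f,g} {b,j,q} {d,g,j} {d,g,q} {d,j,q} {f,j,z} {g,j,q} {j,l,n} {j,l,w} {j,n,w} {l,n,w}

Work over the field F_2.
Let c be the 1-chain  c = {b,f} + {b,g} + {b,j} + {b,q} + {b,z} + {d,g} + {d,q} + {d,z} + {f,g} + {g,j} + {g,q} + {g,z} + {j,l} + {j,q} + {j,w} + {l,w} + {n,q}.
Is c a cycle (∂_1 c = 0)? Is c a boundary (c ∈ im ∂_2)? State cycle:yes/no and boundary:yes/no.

cycle:no boundary:no

n_0=10 n_1=28 n_2=13  [Z2]
∂1: piv[bd,bf,bg,bj,bl,bn,bq,bz,jw] rk=9  ker:dg,dj,dl,dq,dz,fg,fj,fz,gj,gq,gz,jl,jn,jq,jz,ln,lw,nq,nw
∂2: piv[bdl,bdz,bfg,bjq,dgj,dgq,djq,fjz,jln,jlw,jnw] rk=11  ker:gjq,lnw
∂1c = {b} + {d} + {j} + {n} + {q} + {z}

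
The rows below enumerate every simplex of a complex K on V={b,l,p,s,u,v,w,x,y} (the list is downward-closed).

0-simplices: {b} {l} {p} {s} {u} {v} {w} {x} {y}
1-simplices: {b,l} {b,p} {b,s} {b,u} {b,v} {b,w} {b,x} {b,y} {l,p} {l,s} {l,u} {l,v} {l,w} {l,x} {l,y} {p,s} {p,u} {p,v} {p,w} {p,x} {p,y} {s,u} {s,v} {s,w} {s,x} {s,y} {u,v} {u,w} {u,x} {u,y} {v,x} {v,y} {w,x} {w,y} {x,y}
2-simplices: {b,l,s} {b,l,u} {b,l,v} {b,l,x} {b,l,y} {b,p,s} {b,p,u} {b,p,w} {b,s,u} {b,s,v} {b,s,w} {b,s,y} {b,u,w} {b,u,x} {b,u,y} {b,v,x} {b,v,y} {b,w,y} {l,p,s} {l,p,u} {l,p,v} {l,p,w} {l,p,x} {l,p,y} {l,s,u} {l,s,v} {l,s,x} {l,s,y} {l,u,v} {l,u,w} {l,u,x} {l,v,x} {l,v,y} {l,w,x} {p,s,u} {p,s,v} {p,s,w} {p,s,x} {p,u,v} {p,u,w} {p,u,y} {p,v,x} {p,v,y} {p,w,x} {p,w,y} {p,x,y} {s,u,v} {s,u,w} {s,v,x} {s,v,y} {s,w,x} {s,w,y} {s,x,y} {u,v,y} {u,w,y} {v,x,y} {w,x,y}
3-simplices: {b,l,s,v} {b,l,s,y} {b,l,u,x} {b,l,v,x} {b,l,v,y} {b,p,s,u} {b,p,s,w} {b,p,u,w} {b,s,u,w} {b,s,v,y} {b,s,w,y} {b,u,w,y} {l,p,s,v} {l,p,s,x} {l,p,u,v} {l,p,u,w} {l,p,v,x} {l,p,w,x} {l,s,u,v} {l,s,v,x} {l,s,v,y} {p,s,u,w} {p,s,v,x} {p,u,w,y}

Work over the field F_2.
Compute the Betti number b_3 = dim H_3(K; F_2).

b_3=3

n_0=9 n_1=35 n_2=57 n_3=24  [Z2]
∂1: piv[bl,bp,bs,bu,bv,bw,bx,by] rk=8  ker:lp,ls,lu,lv,lw,lx,ly,ps,pu,pv,pw,px,py,su,sv,sw,sx,sy,uv,uw,ux,uy,vx,vy,wx,wy,xy
∂2: piv[bls,blu,blv,blx,bly,bps,bpu,bpw,bsu,bsv,bsw,bsy,buw,bux,buy,bvx,bvy,bwy,lps,lpv,lpw,lpx,lpy,lsx,luv,lwx,pxy] rk=27  ker:lpu,lsu,lsv,lsy,luw,lux,lvx,lvy,psu,psv,psw,psx,puv,puw,puy,pvx,pvy,pwx,pwy,suv,suw,svx,svy,swx,swy,sxy,uvy,uwy,vxy,wxy
∂3: piv[blsv,blsy,blux,blvx,blvy,bpsu,bpsw,bpuw,bsuw,bsvy,bswy,buwy,lpsv,lpsx,lpuv,lpuw,lpvx,lpwx,lsuv,lsvx,puwy] rk=21  ker:lsvy,psuw,psvx
b_3=(24−21)−0=3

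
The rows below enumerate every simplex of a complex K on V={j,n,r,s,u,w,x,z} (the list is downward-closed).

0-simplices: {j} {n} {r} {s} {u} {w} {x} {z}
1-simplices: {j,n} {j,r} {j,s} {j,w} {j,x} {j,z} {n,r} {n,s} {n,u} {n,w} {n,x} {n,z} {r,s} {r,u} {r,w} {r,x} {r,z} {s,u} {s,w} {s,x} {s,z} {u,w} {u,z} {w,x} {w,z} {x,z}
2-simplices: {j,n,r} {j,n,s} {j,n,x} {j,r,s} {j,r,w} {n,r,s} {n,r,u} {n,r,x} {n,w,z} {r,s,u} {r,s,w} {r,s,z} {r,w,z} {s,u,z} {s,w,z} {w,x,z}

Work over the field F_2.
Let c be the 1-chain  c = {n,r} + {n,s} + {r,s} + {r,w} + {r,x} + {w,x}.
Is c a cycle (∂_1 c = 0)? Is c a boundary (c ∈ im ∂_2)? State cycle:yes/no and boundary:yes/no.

cycle:yes boundary:no

n_0=8 n_1=26 n_2=16  [Z2]
∂1: piv[jn,jr,js,jw,jx,jz,nu] rk=7  ker:nr,ns,nw,nx,nz,rs,ru,rw,rx,rz,su,sw,sx,sz,uw,uz,wx,wz,xz
∂2: piv[jnr,jns,jnx,jrs,jrw,nru,nrx,nwz,rsu,rsw,rsz,rwz,suz,wxz] rk=14  ker:nrs,swz
∂1c = 0
c vs im∂2: residual ≠ 0 ⇒ not boundary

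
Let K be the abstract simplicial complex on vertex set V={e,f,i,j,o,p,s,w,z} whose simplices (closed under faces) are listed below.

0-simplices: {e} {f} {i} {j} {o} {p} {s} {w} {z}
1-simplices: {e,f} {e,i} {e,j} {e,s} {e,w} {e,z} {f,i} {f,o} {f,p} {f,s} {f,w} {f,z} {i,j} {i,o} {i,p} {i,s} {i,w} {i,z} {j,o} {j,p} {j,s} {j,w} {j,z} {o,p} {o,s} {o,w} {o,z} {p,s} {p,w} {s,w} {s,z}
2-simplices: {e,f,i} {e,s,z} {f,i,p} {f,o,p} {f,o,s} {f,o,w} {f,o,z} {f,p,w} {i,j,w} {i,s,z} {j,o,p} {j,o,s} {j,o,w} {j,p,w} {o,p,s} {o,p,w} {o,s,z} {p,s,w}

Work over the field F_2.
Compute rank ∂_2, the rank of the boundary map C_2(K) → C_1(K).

rank∂_2=16

n_0=9 n_1=31 n_2=18  [Z2]
∂1: piv[ef,ei,ej,es,ew,ez,fo,fp] rk=8  ker:fi,fs,fw,fz,ij,io,ip,is,iw,iz,jo,jp,js,jw,jz,op,os,ow,oz,ps,pw,sw,sz
∂2: piv[efi,esz,fip,fop,fos,fow,foz,fpw,ijw,isz,jop,jos,jow,ops,osz,psw] rk=16  ker:jpw,opw
rk∂_2=16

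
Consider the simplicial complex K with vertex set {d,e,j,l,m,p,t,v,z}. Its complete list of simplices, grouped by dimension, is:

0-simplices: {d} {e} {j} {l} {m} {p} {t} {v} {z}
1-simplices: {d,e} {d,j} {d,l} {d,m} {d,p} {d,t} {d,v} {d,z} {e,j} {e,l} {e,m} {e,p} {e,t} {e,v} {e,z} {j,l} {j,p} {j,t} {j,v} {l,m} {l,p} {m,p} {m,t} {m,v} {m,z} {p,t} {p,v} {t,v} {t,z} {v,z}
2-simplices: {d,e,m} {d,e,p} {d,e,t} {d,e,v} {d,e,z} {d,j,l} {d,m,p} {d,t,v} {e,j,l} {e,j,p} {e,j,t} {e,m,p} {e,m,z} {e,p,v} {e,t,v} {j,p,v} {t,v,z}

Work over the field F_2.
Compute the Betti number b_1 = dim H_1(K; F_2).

b_1=7

n_0=9 n_1=30 n_2=17  [Z2]
∂1: piv[de,dj,dl,dm,dp,dt,dv,dz] rk=8  ker:ej,el,em,ep,et,ev,ez,jl,jp,jt,jv,lm,lp,mp,mt,mv,mz,pt,pv,tv,tz,vz
∂2: piv[dem,dep,det,dev,dez,djl,dmp,dtv,ejl,ejp,ejt,emz,epv,jpv,tvz] rk=15  ker:emp,etv
b_1=(30−8)−15=7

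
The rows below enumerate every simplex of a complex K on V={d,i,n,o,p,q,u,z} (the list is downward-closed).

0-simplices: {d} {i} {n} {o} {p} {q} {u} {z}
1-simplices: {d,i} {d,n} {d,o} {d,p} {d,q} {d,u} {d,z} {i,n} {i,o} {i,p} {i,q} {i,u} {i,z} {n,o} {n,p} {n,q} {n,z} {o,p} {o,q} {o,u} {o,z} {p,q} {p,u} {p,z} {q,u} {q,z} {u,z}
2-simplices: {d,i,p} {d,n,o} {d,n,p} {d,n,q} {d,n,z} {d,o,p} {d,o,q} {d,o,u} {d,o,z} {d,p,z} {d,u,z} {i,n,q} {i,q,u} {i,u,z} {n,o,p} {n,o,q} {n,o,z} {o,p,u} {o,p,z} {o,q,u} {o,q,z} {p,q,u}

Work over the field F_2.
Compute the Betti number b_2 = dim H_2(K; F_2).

n_0=8 n_1=27 n_2=22  [Z2]
∂1: piv[di,dn,do,dp,dq,du,dz] rk=7  ker:in,io,ip,iq,iu,iz,no,np,nq,nz,op,oq,ou,oz,pq,pu,pz,qu,qz,uz
∂2: piv[dip,dno,dnp,dnq,dnz,dop,doq,dou,doz,dpz,duz,inq,iqu,iuz,opu,oqu,oqz,pqu] rk=18  ker:nop,noq,noz,opz
b_2=(22−18)−0=4

b_2=4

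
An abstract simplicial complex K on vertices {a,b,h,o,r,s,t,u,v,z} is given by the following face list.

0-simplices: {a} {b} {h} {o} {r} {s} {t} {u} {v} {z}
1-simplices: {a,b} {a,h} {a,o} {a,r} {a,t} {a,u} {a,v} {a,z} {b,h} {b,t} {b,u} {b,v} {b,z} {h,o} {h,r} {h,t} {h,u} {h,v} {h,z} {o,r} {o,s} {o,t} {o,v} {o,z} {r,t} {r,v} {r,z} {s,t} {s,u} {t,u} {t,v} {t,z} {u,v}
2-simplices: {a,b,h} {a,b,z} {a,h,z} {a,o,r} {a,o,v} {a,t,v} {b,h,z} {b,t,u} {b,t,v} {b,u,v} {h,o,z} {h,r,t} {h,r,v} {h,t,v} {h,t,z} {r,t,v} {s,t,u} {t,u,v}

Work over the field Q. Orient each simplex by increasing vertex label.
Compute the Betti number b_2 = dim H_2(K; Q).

b_2=3

n_0=10 n_1=33 n_2=18  [Q]
∂1: piv[ab,ah,ao,ar,at,au,av,az,os] rk=9  ker:bh,bt,bu,bv,bz,ho,hr,ht,hu,hv,hz,or,ot,ov,oz,rt,rv,rz,st,su,tu,tv,tz,uv
∂2: piv[abh,abz,ahz,aor,aov,atv,btu,btv,buv,hoz,hrt,hrv,htv,htz,stu] rk=15  ker:bhz,rtv,tuv
b_2=(18−15)−0=3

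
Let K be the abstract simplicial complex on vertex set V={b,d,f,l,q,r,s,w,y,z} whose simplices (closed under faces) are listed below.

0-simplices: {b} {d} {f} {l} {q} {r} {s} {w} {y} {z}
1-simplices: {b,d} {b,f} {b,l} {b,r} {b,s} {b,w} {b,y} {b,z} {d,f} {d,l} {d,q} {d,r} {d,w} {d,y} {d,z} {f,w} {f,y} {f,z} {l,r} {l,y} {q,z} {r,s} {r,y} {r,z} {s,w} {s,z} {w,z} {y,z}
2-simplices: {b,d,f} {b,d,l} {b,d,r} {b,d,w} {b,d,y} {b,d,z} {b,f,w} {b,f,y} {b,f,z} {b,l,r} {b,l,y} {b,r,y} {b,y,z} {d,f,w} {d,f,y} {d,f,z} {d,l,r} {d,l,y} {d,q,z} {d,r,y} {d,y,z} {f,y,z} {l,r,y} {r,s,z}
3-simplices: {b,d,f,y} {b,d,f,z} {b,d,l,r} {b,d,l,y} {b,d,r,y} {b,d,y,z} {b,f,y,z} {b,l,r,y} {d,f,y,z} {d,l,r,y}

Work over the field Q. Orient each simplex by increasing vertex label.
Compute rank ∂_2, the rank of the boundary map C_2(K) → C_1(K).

n_0=10 n_1=28 n_2=24 n_3=10  [Q]
∂1: piv[bd,bf,bl,br,bs,bw,by,bz,dq] rk=9  ker:df,dl,dr,dw,dy,dz,fw,fy,fz,lr,ly,qz,rs,ry,rz,sw,sz,wz,yz
∂2: piv[bdf,bdl,bdr,bdw,bdy,bdz,bfw,bfy,bfz,blr,bly,bry,byz,dqz,rsz] rk=15  ker:dfw,dfy,dfz,dlr,dly,dry,dyz,fyz,lry
∂3: piv[bdfy,bdfz,bdlr,bdly,bdry,bdyz,bfyz,blry] rk=8  ker:dfyz,dlry
rk∂_2=15

rank∂_2=15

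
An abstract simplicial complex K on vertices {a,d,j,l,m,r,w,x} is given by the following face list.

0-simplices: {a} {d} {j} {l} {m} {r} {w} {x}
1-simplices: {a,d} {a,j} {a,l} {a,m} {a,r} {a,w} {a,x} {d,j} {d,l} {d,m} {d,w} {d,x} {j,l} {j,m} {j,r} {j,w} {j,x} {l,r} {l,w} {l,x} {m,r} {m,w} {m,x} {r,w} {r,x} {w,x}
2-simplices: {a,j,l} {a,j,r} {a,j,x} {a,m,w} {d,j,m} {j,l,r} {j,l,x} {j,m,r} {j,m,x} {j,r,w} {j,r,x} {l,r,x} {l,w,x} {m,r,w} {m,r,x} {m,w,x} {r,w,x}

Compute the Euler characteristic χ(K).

n_0=8 n_1=26 n_2=17
χ=+8−26+17=-1

χ(K)=-1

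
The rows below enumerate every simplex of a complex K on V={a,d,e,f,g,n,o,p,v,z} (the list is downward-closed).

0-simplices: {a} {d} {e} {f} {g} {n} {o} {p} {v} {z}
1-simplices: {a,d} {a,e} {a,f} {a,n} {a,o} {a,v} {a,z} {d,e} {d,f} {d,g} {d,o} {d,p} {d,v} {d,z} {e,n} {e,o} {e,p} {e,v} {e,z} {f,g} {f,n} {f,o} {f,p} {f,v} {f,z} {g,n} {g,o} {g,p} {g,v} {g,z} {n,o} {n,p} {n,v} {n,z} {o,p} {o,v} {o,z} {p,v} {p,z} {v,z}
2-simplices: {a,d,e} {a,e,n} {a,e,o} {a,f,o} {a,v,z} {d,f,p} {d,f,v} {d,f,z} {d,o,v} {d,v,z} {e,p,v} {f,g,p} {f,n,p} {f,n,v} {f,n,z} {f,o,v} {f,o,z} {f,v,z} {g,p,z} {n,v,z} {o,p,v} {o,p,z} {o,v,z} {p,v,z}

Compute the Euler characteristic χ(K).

χ(K)=-6

n_0=10 n_1=40 n_2=24
χ=+10−40+24=-6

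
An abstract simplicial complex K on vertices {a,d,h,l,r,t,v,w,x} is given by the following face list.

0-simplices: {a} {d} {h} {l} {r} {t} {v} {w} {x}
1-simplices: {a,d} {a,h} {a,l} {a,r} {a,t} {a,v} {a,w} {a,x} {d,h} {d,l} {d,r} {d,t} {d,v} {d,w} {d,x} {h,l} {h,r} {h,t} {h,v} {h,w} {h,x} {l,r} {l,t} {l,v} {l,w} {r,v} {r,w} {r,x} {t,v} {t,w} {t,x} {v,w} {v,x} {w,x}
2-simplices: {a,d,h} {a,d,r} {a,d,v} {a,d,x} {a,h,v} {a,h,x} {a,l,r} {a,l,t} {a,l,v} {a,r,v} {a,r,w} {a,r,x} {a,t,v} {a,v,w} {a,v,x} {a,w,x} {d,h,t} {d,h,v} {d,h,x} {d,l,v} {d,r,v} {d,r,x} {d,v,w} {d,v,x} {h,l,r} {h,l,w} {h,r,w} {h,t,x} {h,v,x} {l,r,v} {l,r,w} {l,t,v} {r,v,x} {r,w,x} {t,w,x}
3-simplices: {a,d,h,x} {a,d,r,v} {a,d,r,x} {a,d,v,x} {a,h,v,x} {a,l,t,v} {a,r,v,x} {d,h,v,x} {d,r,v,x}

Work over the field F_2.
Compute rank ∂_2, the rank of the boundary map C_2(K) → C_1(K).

n_0=9 n_1=34 n_2=35 n_3=9  [Z2]
∂1: piv[ad,ah,al,ar,at,av,aw,ax] rk=8  ker:dh,dl,dr,dt,dv,dw,dx,hl,hr,ht,hv,hw,hx,lr,lt,lv,lw,rv,rw,rx,tv,tw,tx,vw,vx,wx
∂2: piv[adh,adr,adv,adx,ahv,ahx,alr,alt,alv,arv,arw,arx,atv,avw,avx,awx,dht,dlv,dvw,hlr,hlw,hrw,htx,twx] rk=24  ker:dhv,dhx,drv,drx,dvx,hvx,lrv,lrw,ltv,rvx,rwx
∂3: piv[adhx,adrv,adrx,advx,ahvx,altv,arvx,dhvx] rk=8  ker:drvx
rk∂_2=24

rank∂_2=24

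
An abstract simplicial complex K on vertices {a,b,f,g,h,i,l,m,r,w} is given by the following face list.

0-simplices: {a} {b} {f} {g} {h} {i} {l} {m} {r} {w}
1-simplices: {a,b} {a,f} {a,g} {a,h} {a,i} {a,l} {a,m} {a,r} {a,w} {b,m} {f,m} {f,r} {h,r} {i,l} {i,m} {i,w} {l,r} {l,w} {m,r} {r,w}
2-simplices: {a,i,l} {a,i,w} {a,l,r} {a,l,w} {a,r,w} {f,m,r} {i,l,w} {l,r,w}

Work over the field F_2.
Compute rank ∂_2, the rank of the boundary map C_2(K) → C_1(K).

n_0=10 n_1=20 n_2=8  [Z2]
∂1: piv[ab,af,ag,ah,ai,al,am,ar,aw] rk=9  ker:bm,fm,fr,hr,il,im,iw,lr,lw,mr,rw
∂2: piv[ail,aiw,alr,alw,arw,fmr] rk=6  ker:ilw,lrw
rk∂_2=6

rank∂_2=6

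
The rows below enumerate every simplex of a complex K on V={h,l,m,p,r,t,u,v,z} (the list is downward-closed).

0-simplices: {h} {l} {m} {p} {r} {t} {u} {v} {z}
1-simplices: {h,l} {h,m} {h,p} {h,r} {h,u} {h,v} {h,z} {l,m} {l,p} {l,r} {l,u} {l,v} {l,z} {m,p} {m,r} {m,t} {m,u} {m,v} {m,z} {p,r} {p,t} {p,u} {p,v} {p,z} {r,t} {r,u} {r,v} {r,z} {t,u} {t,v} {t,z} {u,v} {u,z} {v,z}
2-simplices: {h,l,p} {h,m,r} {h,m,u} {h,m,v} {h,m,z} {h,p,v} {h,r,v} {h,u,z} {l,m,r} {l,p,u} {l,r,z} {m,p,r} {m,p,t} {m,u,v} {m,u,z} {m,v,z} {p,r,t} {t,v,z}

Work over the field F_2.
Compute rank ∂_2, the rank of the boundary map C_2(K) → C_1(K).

n_0=9 n_1=34 n_2=18  [Z2]
∂1: piv[hl,hm,hp,hr,hu,hv,hz,mt] rk=8  ker:lm,lp,lr,lu,lv,lz,mp,mr,mu,mv,mz,pr,pt,pu,pv,pz,rt,ru,rv,rz,tu,tv,tz,uv,uz,vz
∂2: piv[hlp,hmr,hmu,hmv,hmz,hpv,hrv,huz,lmr,lpu,lrz,mpr,mpt,muv,mvz,prt,tvz] rk=17  ker:muz
rk∂_2=17

rank∂_2=17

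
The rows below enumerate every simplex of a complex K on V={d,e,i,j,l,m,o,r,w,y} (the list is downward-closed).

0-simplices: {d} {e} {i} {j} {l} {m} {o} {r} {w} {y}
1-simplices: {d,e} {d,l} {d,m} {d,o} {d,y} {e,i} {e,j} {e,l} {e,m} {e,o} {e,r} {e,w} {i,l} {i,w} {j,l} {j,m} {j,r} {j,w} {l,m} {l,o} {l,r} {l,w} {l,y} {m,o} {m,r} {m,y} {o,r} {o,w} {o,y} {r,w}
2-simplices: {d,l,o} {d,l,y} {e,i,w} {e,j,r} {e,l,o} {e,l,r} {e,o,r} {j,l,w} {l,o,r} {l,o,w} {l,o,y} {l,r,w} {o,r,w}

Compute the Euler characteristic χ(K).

n_0=10 n_1=30 n_2=13
χ=+10−30+13=-7

χ(K)=-7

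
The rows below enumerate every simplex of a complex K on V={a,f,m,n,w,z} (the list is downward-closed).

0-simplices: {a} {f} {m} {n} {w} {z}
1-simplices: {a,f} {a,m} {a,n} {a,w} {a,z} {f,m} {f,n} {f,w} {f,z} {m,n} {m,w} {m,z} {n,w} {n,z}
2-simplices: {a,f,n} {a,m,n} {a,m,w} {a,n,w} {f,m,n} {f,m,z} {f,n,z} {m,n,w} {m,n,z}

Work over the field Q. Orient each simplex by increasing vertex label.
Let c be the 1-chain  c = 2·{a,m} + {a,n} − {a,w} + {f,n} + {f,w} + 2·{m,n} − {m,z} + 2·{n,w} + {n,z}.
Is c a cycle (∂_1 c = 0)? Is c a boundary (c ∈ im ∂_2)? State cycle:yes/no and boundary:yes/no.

n_0=6 n_1=14 n_2=9  [Q]
∂1: piv[af,am,an,aw,az] rk=5  ker:fm,fn,fw,fz,mn,mw,mz,nw,nz
∂2: piv[afn,amn,amw,anw,fmn,fmz,fnz] rk=7  ker:mnw,mnz
∂1c = −2·{a} − 2·{f} + {m} + {n} + 2·{w}

cycle:no boundary:no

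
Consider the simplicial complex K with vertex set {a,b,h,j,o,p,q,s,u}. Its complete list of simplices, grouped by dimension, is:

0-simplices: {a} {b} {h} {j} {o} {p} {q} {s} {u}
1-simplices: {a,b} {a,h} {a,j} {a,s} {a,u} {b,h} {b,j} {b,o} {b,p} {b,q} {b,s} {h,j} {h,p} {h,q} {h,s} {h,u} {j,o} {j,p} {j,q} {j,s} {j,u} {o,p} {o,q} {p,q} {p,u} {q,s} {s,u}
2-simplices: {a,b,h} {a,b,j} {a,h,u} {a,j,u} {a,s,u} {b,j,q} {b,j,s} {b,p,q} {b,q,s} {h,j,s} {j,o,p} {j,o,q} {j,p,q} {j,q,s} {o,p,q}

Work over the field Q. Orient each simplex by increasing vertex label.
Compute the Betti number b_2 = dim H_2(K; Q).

b_2=2

n_0=9 n_1=27 n_2=15  [Q]
∂1: piv[ab,ah,aj,as,au,bo,bp,bq] rk=8  ker:bh,bj,bs,hj,hp,hq,hs,hu,jo,jp,jq,js,ju,op,oq,pq,pu,qs,su
∂2: piv[abh,abj,ahu,aju,asu,bjq,bjs,bpq,bqs,hjs,jop,joq,jpq] rk=13  ker:jqs,opq
b_2=(15−13)−0=2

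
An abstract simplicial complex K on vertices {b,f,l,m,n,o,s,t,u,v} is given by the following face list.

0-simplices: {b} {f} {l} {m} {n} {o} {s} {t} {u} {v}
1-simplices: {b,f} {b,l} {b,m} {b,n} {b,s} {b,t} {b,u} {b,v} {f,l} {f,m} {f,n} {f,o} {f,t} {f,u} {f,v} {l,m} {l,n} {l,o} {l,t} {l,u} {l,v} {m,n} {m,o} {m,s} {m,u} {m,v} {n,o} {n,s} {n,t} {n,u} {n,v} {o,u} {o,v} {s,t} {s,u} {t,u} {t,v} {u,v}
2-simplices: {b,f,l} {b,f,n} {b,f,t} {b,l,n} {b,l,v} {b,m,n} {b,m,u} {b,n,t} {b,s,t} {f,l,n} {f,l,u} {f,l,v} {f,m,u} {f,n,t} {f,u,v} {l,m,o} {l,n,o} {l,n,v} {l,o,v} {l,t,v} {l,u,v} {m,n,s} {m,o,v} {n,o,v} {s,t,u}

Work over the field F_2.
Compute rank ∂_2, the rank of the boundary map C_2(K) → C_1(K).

rank∂_2=21

n_0=10 n_1=38 n_2=25  [Z2]
∂1: piv[bf,bl,bm,bn,bs,bt,bu,bv,fo] rk=9  ker:fl,fm,fn,ft,fu,fv,lm,ln,lo,lt,lu,lv,mn,mo,ms,mu,mv,no,ns,nt,nu,nv,ou,ov,st,su,tu,tv,uv
∂2: piv[bfl,bfn,bft,bln,blv,bmn,bmu,bnt,bst,flu,flv,fmu,fuv,lmo,lno,lnv,lov,ltv,mns,mov,stu] rk=21  ker:fln,fnt,luv,nov
rk∂_2=21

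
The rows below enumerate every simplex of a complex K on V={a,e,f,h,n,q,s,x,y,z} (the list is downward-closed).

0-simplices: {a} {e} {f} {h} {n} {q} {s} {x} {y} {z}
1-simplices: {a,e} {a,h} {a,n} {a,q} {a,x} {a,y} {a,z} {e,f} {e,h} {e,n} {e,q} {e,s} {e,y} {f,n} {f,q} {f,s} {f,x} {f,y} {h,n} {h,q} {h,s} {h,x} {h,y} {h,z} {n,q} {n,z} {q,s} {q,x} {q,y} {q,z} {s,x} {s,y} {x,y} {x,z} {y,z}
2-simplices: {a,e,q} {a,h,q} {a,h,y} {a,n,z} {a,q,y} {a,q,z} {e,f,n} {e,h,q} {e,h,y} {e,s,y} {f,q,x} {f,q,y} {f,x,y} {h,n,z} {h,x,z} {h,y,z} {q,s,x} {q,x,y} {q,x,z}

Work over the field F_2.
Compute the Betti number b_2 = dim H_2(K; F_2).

b_2=1

n_0=10 n_1=35 n_2=19  [Z2]
∂1: piv[ae,ah,an,aq,ax,ay,az,ef,es] rk=9  ker:eh,en,eq,ey,fn,fq,fs,fx,fy,hn,hq,hs,hx,hy,hz,nq,nz,qs,qx,qy,qz,sx,sy,xy,xz,yz
∂2: piv[aeq,ahq,ahy,anz,aqy,aqz,efn,ehq,ehy,esy,fqx,fqy,fxy,hnz,hxz,hyz,qsx,qxz] rk=18  ker:qxy
b_2=(19−18)−0=1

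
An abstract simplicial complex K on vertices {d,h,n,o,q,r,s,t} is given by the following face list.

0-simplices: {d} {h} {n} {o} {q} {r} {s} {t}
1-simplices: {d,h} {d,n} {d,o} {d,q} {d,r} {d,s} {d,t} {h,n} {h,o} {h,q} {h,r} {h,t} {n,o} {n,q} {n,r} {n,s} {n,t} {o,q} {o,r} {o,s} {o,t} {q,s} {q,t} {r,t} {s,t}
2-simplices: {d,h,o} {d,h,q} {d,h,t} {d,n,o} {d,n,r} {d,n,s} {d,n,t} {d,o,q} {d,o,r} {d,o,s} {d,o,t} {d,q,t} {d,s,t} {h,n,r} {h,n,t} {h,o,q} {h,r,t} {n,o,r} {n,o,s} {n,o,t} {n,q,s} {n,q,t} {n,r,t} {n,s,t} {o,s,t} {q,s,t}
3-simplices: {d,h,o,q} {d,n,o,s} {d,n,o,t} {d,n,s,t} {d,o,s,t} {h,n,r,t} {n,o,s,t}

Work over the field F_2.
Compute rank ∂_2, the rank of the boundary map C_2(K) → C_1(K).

rank∂_2=18

n_0=8 n_1=25 n_2=26 n_3=7  [Z2]
∂1: piv[dh,dn,do,dq,dr,ds,dt] rk=7  ker:hn,ho,hq,hr,ht,no,nq,nr,ns,nt,oq,or,os,ot,qs,qt,rt,st
∂2: piv[dho,dhq,dht,dno,dnr,dns,dnt,doq,dor,dos,dot,dqt,dst,hnr,hnt,hrt,nqs,nqt] rk=18  ker:hoq,nor,nos,not,nrt,nst,ost,qst
∂3: piv[dhoq,dnos,dnot,dnst,dost,hnrt] rk=6  ker:nost
rk∂_2=18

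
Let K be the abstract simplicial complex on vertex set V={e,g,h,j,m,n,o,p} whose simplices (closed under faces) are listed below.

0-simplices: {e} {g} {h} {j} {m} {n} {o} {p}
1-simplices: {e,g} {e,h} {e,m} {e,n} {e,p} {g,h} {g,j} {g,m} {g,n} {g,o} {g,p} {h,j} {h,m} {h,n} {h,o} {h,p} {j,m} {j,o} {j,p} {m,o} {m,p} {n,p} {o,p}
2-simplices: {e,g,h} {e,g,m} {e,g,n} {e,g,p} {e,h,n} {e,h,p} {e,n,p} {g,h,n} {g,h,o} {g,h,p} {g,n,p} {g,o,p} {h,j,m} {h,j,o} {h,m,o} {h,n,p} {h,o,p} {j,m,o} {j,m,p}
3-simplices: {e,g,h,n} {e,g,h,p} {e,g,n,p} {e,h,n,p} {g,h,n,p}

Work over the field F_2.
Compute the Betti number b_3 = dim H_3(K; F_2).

b_3=1

n_0=8 n_1=23 n_2=19 n_3=5  [Z2]
∂1: piv[eg,eh,em,en,ep,gj,go] rk=7  ker:gh,gm,gn,gp,hj,hm,hn,ho,hp,jm,jo,jp,mo,mp,np,op
∂2: piv[egh,egm,egn,egp,ehn,ehp,enp,gho,gop,hjm,hjo,hmo,jmp] rk=13  ker:ghn,ghp,gnp,hnp,hop,jmo
∂3: piv[eghn,eghp,egnp,ehnp] rk=4  ker:ghnp
b_3=(5−4)−0=1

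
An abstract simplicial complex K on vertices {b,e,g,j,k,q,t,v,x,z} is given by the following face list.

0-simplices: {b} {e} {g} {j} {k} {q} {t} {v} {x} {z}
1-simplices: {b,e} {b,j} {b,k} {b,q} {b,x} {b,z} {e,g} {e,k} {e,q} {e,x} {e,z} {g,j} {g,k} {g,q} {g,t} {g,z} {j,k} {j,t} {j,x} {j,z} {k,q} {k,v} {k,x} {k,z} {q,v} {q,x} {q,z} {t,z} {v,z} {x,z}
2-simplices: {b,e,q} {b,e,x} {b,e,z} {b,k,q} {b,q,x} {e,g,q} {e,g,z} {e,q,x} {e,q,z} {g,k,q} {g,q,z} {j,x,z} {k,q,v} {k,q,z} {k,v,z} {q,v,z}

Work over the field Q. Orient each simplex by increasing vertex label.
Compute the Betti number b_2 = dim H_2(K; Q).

n_0=10 n_1=30 n_2=16  [Q]
∂1: piv[be,bj,bk,bq,bx,bz,eg,gt,kv] rk=9  ker:ek,eq,ex,ez,gj,gk,gq,gz,jk,jt,jx,jz,kq,kx,kz,qv,qx,qz,tz,vz,xz
∂2: piv[beq,bex,bez,bkq,bqx,egq,egz,eqz,gkq,jxz,kqv,kqz,kvz] rk=13  ker:eqx,gqz,qvz
b_2=(16−13)−0=3

b_2=3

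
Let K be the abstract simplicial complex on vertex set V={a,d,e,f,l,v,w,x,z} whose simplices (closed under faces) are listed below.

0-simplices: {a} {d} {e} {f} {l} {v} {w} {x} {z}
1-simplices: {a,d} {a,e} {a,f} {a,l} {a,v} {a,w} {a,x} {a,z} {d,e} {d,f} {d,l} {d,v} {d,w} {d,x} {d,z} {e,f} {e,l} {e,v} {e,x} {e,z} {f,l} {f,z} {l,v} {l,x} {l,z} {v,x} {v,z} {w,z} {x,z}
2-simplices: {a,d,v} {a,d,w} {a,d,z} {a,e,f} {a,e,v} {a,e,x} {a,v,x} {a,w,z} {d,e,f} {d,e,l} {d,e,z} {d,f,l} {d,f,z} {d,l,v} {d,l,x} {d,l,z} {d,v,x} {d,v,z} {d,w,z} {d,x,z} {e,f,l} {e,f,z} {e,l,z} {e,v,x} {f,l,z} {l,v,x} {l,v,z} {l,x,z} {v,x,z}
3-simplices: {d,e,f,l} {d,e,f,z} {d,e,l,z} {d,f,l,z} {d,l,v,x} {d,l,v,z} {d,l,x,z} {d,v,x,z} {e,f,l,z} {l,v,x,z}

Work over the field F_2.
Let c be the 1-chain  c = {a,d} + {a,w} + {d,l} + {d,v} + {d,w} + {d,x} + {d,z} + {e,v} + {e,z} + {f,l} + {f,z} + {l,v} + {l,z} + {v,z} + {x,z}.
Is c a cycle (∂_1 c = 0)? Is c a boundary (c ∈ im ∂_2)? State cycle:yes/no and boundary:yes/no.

cycle:yes boundary:no

n_0=9 n_1=29 n_2=29 n_3=10  [Z2]
∂1: piv[ad,ae,af,al,av,aw,ax,az] rk=8  ker:de,df,dl,dv,dw,dx,dz,ef,el,ev,ex,ez,fl,fz,lv,lx,lz,vx,vz,wz,xz
∂2: piv[adv,adw,adz,aef,aev,aex,avx,awz,def,del,dez,dfl,dfz,dlv,dlx,dlz,dvx,dvz,dxz] rk=19  ker:dwz,efl,efz,elz,evx,flz,lvx,lvz,lxz,vxz
∂3: piv[defl,defz,delz,dflz,dlvx,dlvz,dlxz,dvxz] rk=8  ker:eflz,lvxz
∂1c = 0
c vs im∂2: residual ≠ 0 ⇒ not boundary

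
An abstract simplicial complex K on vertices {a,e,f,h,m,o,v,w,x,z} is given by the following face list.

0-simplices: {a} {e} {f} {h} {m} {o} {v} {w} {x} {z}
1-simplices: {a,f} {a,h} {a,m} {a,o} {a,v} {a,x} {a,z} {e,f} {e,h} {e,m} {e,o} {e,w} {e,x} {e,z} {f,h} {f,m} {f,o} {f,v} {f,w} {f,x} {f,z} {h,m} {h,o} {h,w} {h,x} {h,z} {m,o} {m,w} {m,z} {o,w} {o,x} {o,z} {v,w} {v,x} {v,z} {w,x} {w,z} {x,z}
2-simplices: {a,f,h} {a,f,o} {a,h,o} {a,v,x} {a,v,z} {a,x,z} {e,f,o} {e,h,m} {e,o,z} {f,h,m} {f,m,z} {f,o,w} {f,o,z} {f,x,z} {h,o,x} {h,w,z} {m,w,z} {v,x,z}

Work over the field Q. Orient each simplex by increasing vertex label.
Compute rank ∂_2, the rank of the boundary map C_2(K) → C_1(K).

rank∂_2=17

n_0=10 n_1=38 n_2=18  [Q]
∂1: piv[af,ah,am,ao,av,ax,az,ef,ew] rk=9  ker:eh,em,eo,ex,ez,fh,fm,fo,fv,fw,fx,fz,hm,ho,hw,hx,hz,mo,mw,mz,ow,ox,oz,vw,vx,vz,wx,wz,xz
∂2: piv[afh,afo,aho,avx,avz,axz,efo,ehm,eoz,fhm,fmz,fow,foz,fxz,hox,hwz,mwz] rk=17  ker:vxz
rk∂_2=17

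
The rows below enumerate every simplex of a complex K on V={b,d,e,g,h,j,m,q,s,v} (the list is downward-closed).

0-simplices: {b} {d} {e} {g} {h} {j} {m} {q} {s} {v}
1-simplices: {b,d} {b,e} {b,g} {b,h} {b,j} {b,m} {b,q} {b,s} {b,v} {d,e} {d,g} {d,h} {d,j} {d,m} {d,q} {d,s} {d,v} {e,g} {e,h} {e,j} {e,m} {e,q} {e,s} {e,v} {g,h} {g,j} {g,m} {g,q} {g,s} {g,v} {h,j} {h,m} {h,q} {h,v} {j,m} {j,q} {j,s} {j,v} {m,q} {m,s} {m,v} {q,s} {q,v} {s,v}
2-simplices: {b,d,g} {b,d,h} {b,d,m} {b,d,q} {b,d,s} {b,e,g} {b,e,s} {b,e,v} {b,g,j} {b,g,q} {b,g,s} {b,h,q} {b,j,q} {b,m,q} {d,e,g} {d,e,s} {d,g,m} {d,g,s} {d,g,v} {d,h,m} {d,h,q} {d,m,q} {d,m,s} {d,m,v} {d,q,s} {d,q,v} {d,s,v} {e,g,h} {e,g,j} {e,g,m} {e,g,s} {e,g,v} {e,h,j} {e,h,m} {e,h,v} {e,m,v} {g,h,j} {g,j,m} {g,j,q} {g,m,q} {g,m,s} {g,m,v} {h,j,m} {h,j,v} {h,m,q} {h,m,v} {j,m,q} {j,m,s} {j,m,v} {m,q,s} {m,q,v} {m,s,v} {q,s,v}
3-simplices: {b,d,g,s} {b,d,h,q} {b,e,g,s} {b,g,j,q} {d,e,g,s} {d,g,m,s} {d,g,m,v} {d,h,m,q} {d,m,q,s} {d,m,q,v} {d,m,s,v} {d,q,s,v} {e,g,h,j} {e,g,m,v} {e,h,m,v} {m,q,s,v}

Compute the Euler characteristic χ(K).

n_0=10 n_1=44 n_2=53 n_3=16
χ=+10−44+53−16=3

χ(K)=3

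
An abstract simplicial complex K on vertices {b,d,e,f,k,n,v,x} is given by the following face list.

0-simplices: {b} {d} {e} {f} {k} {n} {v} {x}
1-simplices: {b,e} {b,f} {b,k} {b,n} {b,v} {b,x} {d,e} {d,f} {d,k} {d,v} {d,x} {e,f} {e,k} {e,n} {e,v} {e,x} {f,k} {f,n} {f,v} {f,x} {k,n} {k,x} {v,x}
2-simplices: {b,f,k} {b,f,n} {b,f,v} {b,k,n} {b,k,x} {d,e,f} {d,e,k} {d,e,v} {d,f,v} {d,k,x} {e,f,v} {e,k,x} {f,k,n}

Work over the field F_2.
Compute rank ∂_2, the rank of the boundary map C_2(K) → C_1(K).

rank∂_2=11

n_0=8 n_1=23 n_2=13  [Z2]
∂1: piv[be,bf,bk,bn,bv,bx,de] rk=7  ker:df,dk,dv,dx,ef,ek,en,ev,ex,fk,fn,fv,fx,kn,kx,vx
∂2: piv[bfk,bfn,bfv,bkn,bkx,def,dek,dev,dfv,dkx,ekx] rk=11  ker:efv,fkn
rk∂_2=11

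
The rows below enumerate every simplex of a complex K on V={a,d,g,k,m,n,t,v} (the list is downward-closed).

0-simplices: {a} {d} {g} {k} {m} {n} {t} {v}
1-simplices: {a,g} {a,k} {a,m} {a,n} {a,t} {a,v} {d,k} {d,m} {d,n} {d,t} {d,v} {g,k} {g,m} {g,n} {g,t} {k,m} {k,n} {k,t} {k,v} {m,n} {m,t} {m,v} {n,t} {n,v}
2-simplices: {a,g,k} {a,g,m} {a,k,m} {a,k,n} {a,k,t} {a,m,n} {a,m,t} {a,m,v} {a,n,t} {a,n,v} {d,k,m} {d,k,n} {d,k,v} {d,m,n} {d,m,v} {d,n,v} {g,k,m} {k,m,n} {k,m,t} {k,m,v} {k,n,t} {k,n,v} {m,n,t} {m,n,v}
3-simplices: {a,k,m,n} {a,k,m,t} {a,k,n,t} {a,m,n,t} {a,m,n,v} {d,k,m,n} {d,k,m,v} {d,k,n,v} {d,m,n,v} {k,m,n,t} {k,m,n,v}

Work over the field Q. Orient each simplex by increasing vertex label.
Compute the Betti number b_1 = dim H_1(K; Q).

b_1=3

n_0=8 n_1=24 n_2=24 n_3=11  [Q]
∂1: piv[ag,ak,am,an,at,av,dk] rk=7  ker:dm,dn,dt,dv,gk,gm,gn,gt,km,kn,kt,kv,mn,mt,mv,nt,nv
∂2: piv[agk,agm,akm,akn,akt,amn,amt,amv,ant,anv,dkm,dkn,dkv,dmv] rk=14  ker:dmn,dnv,gkm,kmn,kmt,kmv,knt,knv,mnt,mnv
∂3: piv[akmn,akmt,aknt,amnt,amnv,dkmn,dkmv,dknv,dmnv] rk=9  ker:kmnt,kmnv
b_1=(24−7)−14=3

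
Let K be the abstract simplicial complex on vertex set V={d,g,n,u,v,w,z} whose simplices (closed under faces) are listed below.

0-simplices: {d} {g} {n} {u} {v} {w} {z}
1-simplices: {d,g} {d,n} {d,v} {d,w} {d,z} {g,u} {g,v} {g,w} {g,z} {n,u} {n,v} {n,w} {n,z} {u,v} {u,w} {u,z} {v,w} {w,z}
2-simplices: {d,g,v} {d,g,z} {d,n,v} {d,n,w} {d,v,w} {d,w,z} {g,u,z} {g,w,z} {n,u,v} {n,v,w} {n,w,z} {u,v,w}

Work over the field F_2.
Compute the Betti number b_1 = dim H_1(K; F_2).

b_1=1

n_0=7 n_1=18 n_2=12  [Z2]
∂1: piv[dg,dn,dv,dw,dz,gu] rk=6  ker:gv,gw,gz,nu,nv,nw,nz,uv,uw,uz,vw,wz
∂2: piv[dgv,dgz,dnv,dnw,dvw,dwz,guz,gwz,nuv,nwz,uvw] rk=11  ker:nvw
b_1=(18−6)−11=1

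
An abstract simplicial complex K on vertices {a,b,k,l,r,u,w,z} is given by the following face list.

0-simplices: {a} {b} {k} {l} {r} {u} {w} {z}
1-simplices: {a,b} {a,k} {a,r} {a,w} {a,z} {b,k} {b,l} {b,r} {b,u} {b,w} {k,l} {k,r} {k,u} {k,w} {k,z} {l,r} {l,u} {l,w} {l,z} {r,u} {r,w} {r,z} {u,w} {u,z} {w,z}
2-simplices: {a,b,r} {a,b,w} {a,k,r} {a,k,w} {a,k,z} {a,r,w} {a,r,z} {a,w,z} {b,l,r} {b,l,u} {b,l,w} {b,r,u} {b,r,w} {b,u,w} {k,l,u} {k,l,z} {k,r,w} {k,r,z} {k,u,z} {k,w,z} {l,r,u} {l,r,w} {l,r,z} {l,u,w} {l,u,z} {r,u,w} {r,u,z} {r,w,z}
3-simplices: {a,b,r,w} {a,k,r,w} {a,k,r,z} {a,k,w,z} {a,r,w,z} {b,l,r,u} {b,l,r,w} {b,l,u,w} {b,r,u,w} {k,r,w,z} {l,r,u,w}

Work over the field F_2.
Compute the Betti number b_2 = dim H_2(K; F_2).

b_2=2

n_0=8 n_1=25 n_2=28 n_3=11  [Z2]
∂1: piv[ab,ak,ar,aw,az,bl,bu] rk=7  ker:bk,br,bw,kl,kr,ku,kw,kz,lr,lu,lw,lz,ru,rw,rz,uw,uz,wz
∂2: piv[abr,abw,akr,akw,akz,arw,arz,awz,blr,blu,blw,bru,buw,klu,klz,kuz,lrz] rk=17  ker:brw,krw,krz,kwz,lru,lrw,luw,luz,ruw,ruz,rwz
∂3: piv[abrw,akrw,akrz,akwz,arwz,blru,blrw,bluw,bruw] rk=9  ker:krwz,lruw
b_2=(28−17)−9=2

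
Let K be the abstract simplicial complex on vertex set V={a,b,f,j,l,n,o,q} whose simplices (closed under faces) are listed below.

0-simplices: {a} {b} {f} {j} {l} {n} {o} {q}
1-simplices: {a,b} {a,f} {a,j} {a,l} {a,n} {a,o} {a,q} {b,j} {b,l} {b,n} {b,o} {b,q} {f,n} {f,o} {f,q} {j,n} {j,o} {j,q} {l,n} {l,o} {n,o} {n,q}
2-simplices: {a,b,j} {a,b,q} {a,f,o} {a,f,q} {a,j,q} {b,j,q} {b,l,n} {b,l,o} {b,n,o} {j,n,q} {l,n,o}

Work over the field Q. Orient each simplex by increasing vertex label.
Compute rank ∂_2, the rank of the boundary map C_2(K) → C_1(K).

rank∂_2=9

n_0=8 n_1=22 n_2=11  [Q]
∂1: piv[ab,af,aj,al,an,ao,aq] rk=7  ker:bj,bl,bn,bo,bq,fn,fo,fq,jn,jo,jq,ln,lo,no,nq
∂2: piv[abj,abq,afo,afq,ajq,bln,blo,bno,jnq] rk=9  ker:bjq,lno
rk∂_2=9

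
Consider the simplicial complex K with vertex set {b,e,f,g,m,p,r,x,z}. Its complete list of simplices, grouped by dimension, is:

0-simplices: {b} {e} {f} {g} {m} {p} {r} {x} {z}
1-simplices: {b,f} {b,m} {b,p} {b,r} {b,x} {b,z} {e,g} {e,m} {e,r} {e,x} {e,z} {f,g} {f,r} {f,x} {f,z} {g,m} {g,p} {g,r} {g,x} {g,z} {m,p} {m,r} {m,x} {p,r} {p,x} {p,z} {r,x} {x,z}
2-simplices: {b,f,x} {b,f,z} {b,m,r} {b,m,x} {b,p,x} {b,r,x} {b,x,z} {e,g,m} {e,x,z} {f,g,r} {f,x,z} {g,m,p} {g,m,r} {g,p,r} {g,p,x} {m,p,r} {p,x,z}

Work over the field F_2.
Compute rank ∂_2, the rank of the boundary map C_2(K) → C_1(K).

rank∂_2=15

n_0=9 n_1=28 n_2=17  [Z2]
∂1: piv[bf,bm,bp,br,bx,bz,eg,em] rk=8  ker:er,ex,ez,fg,fr,fx,fz,gm,gp,gr,gx,gz,mp,mr,mx,pr,px,pz,rx,xz
∂2: piv[bfx,bfz,bmr,bmx,bpx,brx,bxz,egm,exz,fgr,gmp,gmr,gpr,gpx,pxz] rk=15  ker:fxz,mpr
rk∂_2=15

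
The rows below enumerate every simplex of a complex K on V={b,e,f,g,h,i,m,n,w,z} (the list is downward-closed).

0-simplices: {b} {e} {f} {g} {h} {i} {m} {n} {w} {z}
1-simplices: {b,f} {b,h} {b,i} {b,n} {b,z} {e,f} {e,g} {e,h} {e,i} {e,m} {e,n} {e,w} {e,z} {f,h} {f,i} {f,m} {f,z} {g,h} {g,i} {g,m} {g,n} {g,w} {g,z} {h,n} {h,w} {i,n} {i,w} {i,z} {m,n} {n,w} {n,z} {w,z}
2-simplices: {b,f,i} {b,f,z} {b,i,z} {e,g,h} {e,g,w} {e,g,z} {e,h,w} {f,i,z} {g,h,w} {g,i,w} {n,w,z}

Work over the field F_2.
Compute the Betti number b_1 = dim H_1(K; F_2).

n_0=10 n_1=32 n_2=11  [Z2]
∂1: piv[bf,bh,bi,bn,bz,ef,eg,em,ew] rk=9  ker:eh,ei,en,ez,fh,fi,fm,fz,gh,gi,gm,gn,gw,gz,hn,hw,in,iw,iz,mn,nw,nz,wz
∂2: piv[bfi,bfz,biz,egh,egw,egz,ehw,giw,nwz] rk=9  ker:fiz,ghw
b_1=(32−9)−9=14

b_1=14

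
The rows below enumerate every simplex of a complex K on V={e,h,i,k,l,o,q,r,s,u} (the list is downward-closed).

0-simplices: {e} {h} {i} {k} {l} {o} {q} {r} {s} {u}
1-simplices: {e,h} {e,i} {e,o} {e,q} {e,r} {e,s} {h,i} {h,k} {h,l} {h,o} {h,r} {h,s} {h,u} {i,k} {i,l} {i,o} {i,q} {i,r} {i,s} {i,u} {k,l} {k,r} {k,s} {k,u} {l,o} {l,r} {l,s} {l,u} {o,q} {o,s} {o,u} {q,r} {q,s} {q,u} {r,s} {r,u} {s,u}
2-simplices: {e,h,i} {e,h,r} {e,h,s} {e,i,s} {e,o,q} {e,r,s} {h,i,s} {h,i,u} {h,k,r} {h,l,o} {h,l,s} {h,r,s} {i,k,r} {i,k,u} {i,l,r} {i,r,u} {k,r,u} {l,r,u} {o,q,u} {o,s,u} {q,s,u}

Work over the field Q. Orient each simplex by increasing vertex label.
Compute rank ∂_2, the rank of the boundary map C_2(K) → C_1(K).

rank∂_2=18

n_0=10 n_1=37 n_2=21  [Q]
∂1: piv[eh,ei,eo,eq,er,es,hk,hl,hu] rk=9  ker:hi,ho,hr,hs,ik,il,io,iq,ir,is,iu,kl,kr,ks,ku,lo,lr,ls,lu,oq,os,ou,qr,qs,qu,rs,ru,su
∂2: piv[ehi,ehr,ehs,eis,eoq,ers,hiu,hkr,hlo,hls,ikr,iku,ilr,iru,lru,oqu,osu,qsu] rk=18  ker:his,hrs,kru
rk∂_2=18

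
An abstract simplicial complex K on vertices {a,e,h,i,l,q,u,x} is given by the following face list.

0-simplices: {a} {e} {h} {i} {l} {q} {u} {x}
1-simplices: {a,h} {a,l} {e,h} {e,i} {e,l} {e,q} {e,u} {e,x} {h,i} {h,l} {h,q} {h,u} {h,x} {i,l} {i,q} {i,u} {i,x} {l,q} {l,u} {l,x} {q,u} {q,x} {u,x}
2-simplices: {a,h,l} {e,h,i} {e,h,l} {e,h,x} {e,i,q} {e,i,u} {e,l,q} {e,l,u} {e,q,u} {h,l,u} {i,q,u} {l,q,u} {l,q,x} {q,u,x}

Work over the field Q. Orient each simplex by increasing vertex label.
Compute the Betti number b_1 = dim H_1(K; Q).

n_0=8 n_1=23 n_2=14  [Q]
∂1: piv[ah,al,eh,ei,eq,eu,ex] rk=7  ker:el,hi,hl,hq,hu,hx,il,iq,iu,ix,lq,lu,lx,qu,qx,ux
∂2: piv[ahl,ehi,ehl,ehx,eiq,eiu,elq,elu,equ,hlu,lqx,qux] rk=12  ker:iqu,lqu
b_1=(23−7)−12=4

b_1=4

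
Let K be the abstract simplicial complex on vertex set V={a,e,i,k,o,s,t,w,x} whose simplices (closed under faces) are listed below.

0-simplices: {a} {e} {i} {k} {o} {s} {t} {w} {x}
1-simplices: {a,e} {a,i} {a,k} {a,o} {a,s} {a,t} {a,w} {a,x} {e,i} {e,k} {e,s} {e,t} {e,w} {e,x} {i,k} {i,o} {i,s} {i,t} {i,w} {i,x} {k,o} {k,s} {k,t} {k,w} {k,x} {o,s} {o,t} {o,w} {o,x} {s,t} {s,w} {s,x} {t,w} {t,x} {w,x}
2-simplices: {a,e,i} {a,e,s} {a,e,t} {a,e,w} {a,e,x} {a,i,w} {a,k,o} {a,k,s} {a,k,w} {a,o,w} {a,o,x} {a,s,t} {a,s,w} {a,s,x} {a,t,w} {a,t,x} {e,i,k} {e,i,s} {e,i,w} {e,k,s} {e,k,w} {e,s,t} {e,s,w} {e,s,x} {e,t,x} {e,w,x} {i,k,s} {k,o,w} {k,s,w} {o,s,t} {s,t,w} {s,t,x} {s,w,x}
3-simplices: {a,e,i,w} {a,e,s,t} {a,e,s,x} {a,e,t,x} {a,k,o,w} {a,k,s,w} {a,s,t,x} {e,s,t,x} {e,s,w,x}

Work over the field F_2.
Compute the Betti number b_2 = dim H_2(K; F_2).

n_0=9 n_1=35 n_2=33 n_3=9  [Z2]
∂1: piv[ae,ai,ak,ao,as,at,aw,ax] rk=8  ker:ei,ek,es,et,ew,ex,ik,io,is,it,iw,ix,ko,ks,kt,kw,kx,os,ot,ow,ox,st,sw,sx,tw,tx,wx
∂2: piv[aei,aes,aet,aew,aex,aiw,ako,aks,akw,aow,aox,ast,asw,asx,atw,atx,eik,eis,eks,ewx,ost] rk=21  ker:eiw,ekw,est,esw,esx,etx,iks,kow,ksw,stw,stx,swx
∂3: piv[aeiw,aest,aesx,aetx,akow,aksw,astx,eswx] rk=8  ker:estx
b_2=(33−21)−8=4

b_2=4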